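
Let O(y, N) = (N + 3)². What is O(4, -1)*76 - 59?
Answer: 245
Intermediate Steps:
O(y, N) = (3 + N)²
O(4, -1)*76 - 59 = (3 - 1)²*76 - 59 = 2²*76 - 59 = 4*76 - 59 = 304 - 59 = 245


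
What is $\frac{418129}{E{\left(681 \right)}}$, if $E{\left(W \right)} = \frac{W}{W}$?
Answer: $418129$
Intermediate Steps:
$E{\left(W \right)} = 1$
$\frac{418129}{E{\left(681 \right)}} = \frac{418129}{1} = 418129 \cdot 1 = 418129$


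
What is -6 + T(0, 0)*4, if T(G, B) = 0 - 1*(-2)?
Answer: 2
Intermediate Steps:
T(G, B) = 2 (T(G, B) = 0 + 2 = 2)
-6 + T(0, 0)*4 = -6 + 2*4 = -6 + 8 = 2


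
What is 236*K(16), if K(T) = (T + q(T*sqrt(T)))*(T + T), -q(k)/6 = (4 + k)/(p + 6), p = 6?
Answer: -135936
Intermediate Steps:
q(k) = -2 - k/2 (q(k) = -6*(4 + k)/(6 + 6) = -6*(4 + k)/12 = -6*(1/3 + k/12) = -2 - k/2)
K(T) = 2*T*(-2 + T - T**(3/2)/2) (K(T) = (T + (-2 - T*sqrt(T)/2))*(T + T) = (T + (-2 - T**(3/2)/2))*(2*T) = (-2 + T - T**(3/2)/2)*(2*T) = 2*T*(-2 + T - T**(3/2)/2))
236*K(16) = 236*(16*(-4 - 16**(3/2) + 2*16)) = 236*(16*(-4 - 1*64 + 32)) = 236*(16*(-4 - 64 + 32)) = 236*(16*(-36)) = 236*(-576) = -135936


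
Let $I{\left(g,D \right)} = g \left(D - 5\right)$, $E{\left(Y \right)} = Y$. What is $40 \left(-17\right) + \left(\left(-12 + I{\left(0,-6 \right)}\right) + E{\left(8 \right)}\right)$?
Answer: $-684$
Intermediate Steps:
$I{\left(g,D \right)} = g \left(-5 + D\right)$
$40 \left(-17\right) + \left(\left(-12 + I{\left(0,-6 \right)}\right) + E{\left(8 \right)}\right) = 40 \left(-17\right) + \left(\left(-12 + 0 \left(-5 - 6\right)\right) + 8\right) = -680 + \left(\left(-12 + 0 \left(-11\right)\right) + 8\right) = -680 + \left(\left(-12 + 0\right) + 8\right) = -680 + \left(-12 + 8\right) = -680 - 4 = -684$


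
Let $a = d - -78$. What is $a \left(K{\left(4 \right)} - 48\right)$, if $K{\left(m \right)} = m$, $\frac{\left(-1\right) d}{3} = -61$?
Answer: $-11484$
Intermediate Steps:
$d = 183$ ($d = \left(-3\right) \left(-61\right) = 183$)
$a = 261$ ($a = 183 - -78 = 183 + 78 = 261$)
$a \left(K{\left(4 \right)} - 48\right) = 261 \left(4 - 48\right) = 261 \left(-44\right) = -11484$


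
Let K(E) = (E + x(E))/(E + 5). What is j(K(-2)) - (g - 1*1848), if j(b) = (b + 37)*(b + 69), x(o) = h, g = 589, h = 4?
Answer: 34948/9 ≈ 3883.1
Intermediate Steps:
x(o) = 4
K(E) = (4 + E)/(5 + E) (K(E) = (E + 4)/(E + 5) = (4 + E)/(5 + E))
j(b) = (37 + b)*(69 + b)
j(K(-2)) - (g - 1*1848) = (2553 + ((4 - 2)/(5 - 2))² + 106*((4 - 2)/(5 - 2))) - (589 - 1*1848) = (2553 + (2/3)² + 106*(2/3)) - (589 - 1848) = (2553 + ((⅓)*2)² + 106*((⅓)*2)) - 1*(-1259) = (2553 + (⅔)² + 106*(⅔)) + 1259 = (2553 + 4/9 + 212/3) + 1259 = 23617/9 + 1259 = 34948/9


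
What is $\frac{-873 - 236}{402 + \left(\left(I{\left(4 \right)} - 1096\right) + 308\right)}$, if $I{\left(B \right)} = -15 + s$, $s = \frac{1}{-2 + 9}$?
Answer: $\frac{7763}{2806} \approx 2.7666$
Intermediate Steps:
$s = \frac{1}{7} \approx 0.14286$
$I{\left(B \right)} = - \frac{104}{7}$ ($I{\left(B \right)} = -15 + \frac{1}{7} = - \frac{104}{7}$)
$\frac{-873 - 236}{402 + \left(\left(I{\left(4 \right)} - 1096\right) + 308\right)} = \frac{-873 - 236}{402 + \left(\left(- \frac{104}{7} - 1096\right) + 308\right)} = - \frac{1109}{402 + \left(- \frac{7776}{7} + 308\right)} = - \frac{1109}{402 - \frac{5620}{7}} = - \frac{1109}{- \frac{2806}{7}} = \left(-1109\right) \left(- \frac{7}{2806}\right) = \frac{7763}{2806}$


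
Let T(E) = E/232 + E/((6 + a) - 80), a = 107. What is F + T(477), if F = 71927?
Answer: 183599839/2552 ≈ 71944.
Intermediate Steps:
T(E) = 265*E/7656 (T(E) = E/232 + E/((6 + 107) - 80) = E*(1/232) + E/(113 - 80) = E/232 + E/33 = 265*E/7656)
F + T(477) = 71927 + (265/7656)*477 = 71927 + 42135/2552 = 183599839/2552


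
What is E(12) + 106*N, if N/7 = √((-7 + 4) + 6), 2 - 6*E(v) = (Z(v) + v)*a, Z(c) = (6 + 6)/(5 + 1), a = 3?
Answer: -20/3 + 742*√3 ≈ 1278.5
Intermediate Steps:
Z(c) = 2 (Z(c) = 12/6 = 12*(⅙) = 2)
E(v) = -⅔ - v/2 (E(v) = ⅓ - (2 + v)*3/6 = ⅓ - (6 + 3*v)/6 = ⅓ + (-1 - v/2) = -⅔ - v/2)
N = 7*√3 (N = 7*√((-7 + 4) + 6) = 7*√(-3 + 6) = 7*√3 ≈ 12.124)
E(12) + 106*N = (-⅔ - ½*12) + 106*(7*√3) = (-⅔ - 6) + 742*√3 = -20/3 + 742*√3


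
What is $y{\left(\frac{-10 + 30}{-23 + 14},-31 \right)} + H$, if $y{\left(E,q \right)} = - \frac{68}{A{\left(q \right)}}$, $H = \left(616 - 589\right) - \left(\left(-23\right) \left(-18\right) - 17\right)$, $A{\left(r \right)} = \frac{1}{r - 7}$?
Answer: $2214$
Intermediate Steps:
$A{\left(r \right)} = \frac{1}{-7 + r}$
$H = -370$ ($H = \left(616 - 589\right) - \left(414 - 17\right) = 27 - 397 = -370$)
$y{\left(E,q \right)} = 476 - 68 q$ ($y{\left(E,q \right)} = - \frac{68}{\frac{1}{-7 + q}} = - 68 \left(-7 + q\right) = 476 - 68 q$)
$y{\left(\frac{-10 + 30}{-23 + 14},-31 \right)} + H = \left(476 - -2108\right) - 370 = \left(476 + 2108\right) - 370 = 2584 - 370 = 2214$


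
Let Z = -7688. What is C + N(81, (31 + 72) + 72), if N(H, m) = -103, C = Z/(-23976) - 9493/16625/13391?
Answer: -68508535099271/667208248875 ≈ -102.68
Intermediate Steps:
C = 213914534854/667208248875 (C = -7688/(-23976) - 9493/16625/13391 = -7688*(-1/23976) - 9493*1/16625*(1/13391) = 961/2997 - 9493/16625*1/13391 = 961/2997 - 9493/222625375 = 213914534854/667208248875 ≈ 0.32061)
C + N(81, (31 + 72) + 72) = 213914534854/667208248875 - 103 = -68508535099271/667208248875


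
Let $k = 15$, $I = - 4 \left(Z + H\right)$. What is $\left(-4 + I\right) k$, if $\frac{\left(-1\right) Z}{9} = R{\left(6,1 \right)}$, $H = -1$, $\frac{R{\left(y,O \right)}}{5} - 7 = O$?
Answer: $21600$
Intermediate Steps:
$R{\left(y,O \right)} = 35 + 5 O$
$Z = -360$ ($Z = - 9 \left(35 + 5 \cdot 1\right) = - 9 \left(35 + 5\right) = \left(-9\right) 40 = -360$)
$I = 1444$ ($I = - 4 \left(-360 - 1\right) = \left(-4\right) \left(-361\right) = 1444$)
$\left(-4 + I\right) k = \left(-4 + 1444\right) 15 = 1440 \cdot 15 = 21600$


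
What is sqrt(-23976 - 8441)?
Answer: I*sqrt(32417) ≈ 180.05*I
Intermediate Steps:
sqrt(-23976 - 8441) = sqrt(-32417) = I*sqrt(32417)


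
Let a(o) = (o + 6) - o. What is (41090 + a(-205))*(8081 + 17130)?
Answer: 1036071256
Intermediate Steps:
a(o) = 6 (a(o) = (6 + o) - o = 6)
(41090 + a(-205))*(8081 + 17130) = (41090 + 6)*(8081 + 17130) = 41096*25211 = 1036071256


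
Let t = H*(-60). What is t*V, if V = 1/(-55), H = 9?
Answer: 108/11 ≈ 9.8182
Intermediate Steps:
t = -540 (t = 9*(-60) = -540)
V = -1/55 ≈ -0.018182
t*V = -540*(-1/55) = 108/11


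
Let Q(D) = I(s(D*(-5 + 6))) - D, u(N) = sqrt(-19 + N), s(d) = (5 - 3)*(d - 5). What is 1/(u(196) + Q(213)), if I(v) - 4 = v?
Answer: 69/14224 - sqrt(177)/42672 ≈ 0.0045392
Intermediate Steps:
s(d) = -10 + 2*d (s(d) = 2*(-5 + d) = -10 + 2*d)
I(v) = 4 + v
Q(D) = -6 + D (Q(D) = (4 + (-10 + 2*(D*(-5 + 6)))) - D = (4 + (-10 + 2*(D*1))) - D = (4 + (-10 + 2*D)) - D = (-6 + 2*D) - D = -6 + D)
1/(u(196) + Q(213)) = 1/(sqrt(-19 + 196) + (-6 + 213)) = 1/(sqrt(177) + 207) = 1/(207 + sqrt(177))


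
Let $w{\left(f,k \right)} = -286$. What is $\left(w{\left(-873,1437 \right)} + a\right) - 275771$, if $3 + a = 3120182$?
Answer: $2844122$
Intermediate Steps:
$a = 3120179$ ($a = -3 + 3120182 = 3120179$)
$\left(w{\left(-873,1437 \right)} + a\right) - 275771 = \left(-286 + 3120179\right) - 275771 = 3119893 - 275771 = 2844122$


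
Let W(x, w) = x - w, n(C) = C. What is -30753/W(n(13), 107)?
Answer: 30753/94 ≈ 327.16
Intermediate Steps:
-30753/W(n(13), 107) = -30753/(13 - 1*107) = -30753/(13 - 107) = -30753/(-94) = -30753*(-1/94) = 30753/94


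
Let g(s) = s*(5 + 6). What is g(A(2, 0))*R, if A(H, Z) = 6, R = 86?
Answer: 5676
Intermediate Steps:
g(s) = 11*s (g(s) = s*11 = 11*s)
g(A(2, 0))*R = (11*6)*86 = 66*86 = 5676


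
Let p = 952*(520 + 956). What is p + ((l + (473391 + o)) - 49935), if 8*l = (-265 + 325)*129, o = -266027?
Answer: 3127097/2 ≈ 1.5635e+6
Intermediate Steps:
l = 1935/2 (l = ((-265 + 325)*129)/8 = (60*129)/8 = (1/8)*7740 = 1935/2 ≈ 967.50)
p = 1405152 (p = 952*1476 = 1405152)
p + ((l + (473391 + o)) - 49935) = 1405152 + ((1935/2 + (473391 - 266027)) - 49935) = 1405152 + ((1935/2 + 207364) - 49935) = 1405152 + (416663/2 - 49935) = 1405152 + 316793/2 = 3127097/2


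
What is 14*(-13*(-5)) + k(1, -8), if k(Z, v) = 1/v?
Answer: 7279/8 ≈ 909.88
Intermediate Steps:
14*(-13*(-5)) + k(1, -8) = 14*(-13*(-5)) + 1/(-8) = 14*65 - 1/8 = 910 - 1/8 = 7279/8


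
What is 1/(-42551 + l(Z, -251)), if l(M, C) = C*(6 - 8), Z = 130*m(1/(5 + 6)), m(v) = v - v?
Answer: -1/42049 ≈ -2.3782e-5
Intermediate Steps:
m(v) = 0
Z = 0 (Z = 130*0 = 0)
l(M, C) = -2*C (l(M, C) = C*(-2) = -2*C)
1/(-42551 + l(Z, -251)) = 1/(-42551 - 2*(-251)) = 1/(-42551 + 502) = 1/(-42049) = -1/42049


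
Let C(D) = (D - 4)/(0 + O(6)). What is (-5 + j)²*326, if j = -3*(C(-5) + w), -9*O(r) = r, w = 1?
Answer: 1533667/2 ≈ 7.6683e+5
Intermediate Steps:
O(r) = -r/9
C(D) = 6 - 3*D/2 (C(D) = (D - 4)/(0 - ⅑*6) = (-4 + D)/(0 - ⅔) = (-4 + D)/(-⅔) = (-4 + D)*(-3/2) = 6 - 3*D/2)
j = -87/2 (j = -3*((6 - 3/2*(-5)) + 1) = -3*((6 + 15/2) + 1) = -3*(27/2 + 1) = -3*29/2 = -87/2 ≈ -43.500)
(-5 + j)²*326 = (-5 - 87/2)²*326 = (-97/2)²*326 = (9409/4)*326 = 1533667/2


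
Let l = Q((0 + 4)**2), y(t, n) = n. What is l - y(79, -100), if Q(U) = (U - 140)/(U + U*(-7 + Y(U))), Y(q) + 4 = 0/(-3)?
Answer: 4031/40 ≈ 100.78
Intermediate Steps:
Y(q) = -4 (Y(q) = -4 + 0/(-3) = -4 + 0*(-1/3) = -4 + 0 = -4)
Q(U) = -(-140 + U)/(10*U) (Q(U) = (U - 140)/(U + U*(-7 - 4)) = (-140 + U)/(U + U*(-11)) = (-140 + U)/(U - 11*U) = (-140 + U)/((-10*U)) = (-140 + U)*(-1/(10*U)) = -(-140 + U)/(10*U))
l = 31/40 (l = (140 - (0 + 4)**2)/(10*((0 + 4)**2)) = (140 - 1*4**2)/(10*(4**2)) = (1/10)*(140 - 1*16)/16 = (1/10)*(1/16)*(140 - 16) = (1/10)*(1/16)*124 = 31/40 ≈ 0.77500)
l - y(79, -100) = 31/40 - 1*(-100) = 31/40 + 100 = 4031/40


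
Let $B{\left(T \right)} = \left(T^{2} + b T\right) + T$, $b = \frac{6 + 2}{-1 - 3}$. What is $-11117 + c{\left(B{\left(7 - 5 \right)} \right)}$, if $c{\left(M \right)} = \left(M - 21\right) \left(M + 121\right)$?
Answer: $-13454$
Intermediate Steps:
$b = -2$ ($b = \frac{8}{-4} = 8 \left(- \frac{1}{4}\right) = -2$)
$B{\left(T \right)} = T^{2} - T$ ($B{\left(T \right)} = \left(T^{2} - 2 T\right) + T = T^{2} - T$)
$c{\left(M \right)} = \left(-21 + M\right) \left(121 + M\right)$
$-11117 + c{\left(B{\left(7 - 5 \right)} \right)} = -11117 + \left(-2541 + \left(\left(7 - 5\right) \left(-1 + \left(7 - 5\right)\right)\right)^{2} + 100 \left(7 - 5\right) \left(-1 + \left(7 - 5\right)\right)\right) = -11117 + \left(-2541 + \left(2 \left(-1 + 2\right)\right)^{2} + 100 \cdot 2 \left(-1 + 2\right)\right) = -11117 + \left(-2541 + \left(2 \cdot 1\right)^{2} + 100 \cdot 2 \cdot 1\right) = -11117 + \left(-2541 + 2^{2} + 100 \cdot 2\right) = -11117 + \left(-2541 + 4 + 200\right) = -11117 - 2337 = -13454$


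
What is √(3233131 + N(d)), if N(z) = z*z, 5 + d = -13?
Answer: √3233455 ≈ 1798.2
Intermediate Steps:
d = -18 (d = -5 - 13 = -18)
N(z) = z²
√(3233131 + N(d)) = √(3233131 + (-18)²) = √(3233131 + 324) = √3233455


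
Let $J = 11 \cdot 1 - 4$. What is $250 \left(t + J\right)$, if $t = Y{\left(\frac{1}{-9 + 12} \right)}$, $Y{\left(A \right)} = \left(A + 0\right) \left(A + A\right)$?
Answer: $\frac{16250}{9} \approx 1805.6$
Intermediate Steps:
$J = 7$ ($J = 11 - 4 = 7$)
$Y{\left(A \right)} = 2 A^{2}$ ($Y{\left(A \right)} = A 2 A = 2 A^{2}$)
$t = \frac{2}{9}$ ($t = 2 \left(\frac{1}{-9 + 12}\right)^{2} = 2 \left(\frac{1}{3}\right)^{2} = \frac{2}{9} \approx 0.22222$)
$250 \left(t + J\right) = 250 \left(\frac{2}{9} + 7\right) = 250 \cdot \frac{65}{9} = \frac{16250}{9}$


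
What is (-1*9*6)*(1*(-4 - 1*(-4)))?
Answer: 0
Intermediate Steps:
(-1*9*6)*(1*(-4 - 1*(-4))) = (-9*6)*(1*(-4 + 4)) = -54*0 = 0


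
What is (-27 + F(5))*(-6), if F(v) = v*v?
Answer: 12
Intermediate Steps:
F(v) = v²
(-27 + F(5))*(-6) = (-27 + 5²)*(-6) = (-27 + 25)*(-6) = -2*(-6) = 12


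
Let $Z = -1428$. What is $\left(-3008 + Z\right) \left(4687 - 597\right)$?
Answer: $-18143240$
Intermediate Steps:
$\left(-3008 + Z\right) \left(4687 - 597\right) = \left(-3008 - 1428\right) \left(4687 - 597\right) = \left(-4436\right) 4090 = -18143240$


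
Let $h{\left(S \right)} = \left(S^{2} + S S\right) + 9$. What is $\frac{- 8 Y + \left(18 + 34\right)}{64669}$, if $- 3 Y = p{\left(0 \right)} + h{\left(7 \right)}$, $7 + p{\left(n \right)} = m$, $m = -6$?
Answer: $\frac{908}{194007} \approx 0.0046802$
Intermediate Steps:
$h{\left(S \right)} = 9 + 2 S^{2}$ ($h{\left(S \right)} = \left(S^{2} + S^{2}\right) + 9 = 2 S^{2} + 9 = 9 + 2 S^{2}$)
$p{\left(n \right)} = -13$ ($p{\left(n \right)} = -7 - 6 = -13$)
$Y = - \frac{94}{3}$ ($Y = - \frac{-13 + \left(9 + 2 \cdot 7^{2}\right)}{3} = - \frac{-13 + \left(9 + 2 \cdot 49\right)}{3} = - \frac{-13 + \left(9 + 98\right)}{3} = - \frac{-13 + 107}{3} = \left(- \frac{1}{3}\right) 94 = - \frac{94}{3} \approx -31.333$)
$\frac{- 8 Y + \left(18 + 34\right)}{64669} = \frac{\left(-8\right) \left(- \frac{94}{3}\right) + \left(18 + 34\right)}{64669} = \left(\frac{752}{3} + 52\right) \frac{1}{64669} = \frac{908}{3} \cdot \frac{1}{64669} = \frac{908}{194007}$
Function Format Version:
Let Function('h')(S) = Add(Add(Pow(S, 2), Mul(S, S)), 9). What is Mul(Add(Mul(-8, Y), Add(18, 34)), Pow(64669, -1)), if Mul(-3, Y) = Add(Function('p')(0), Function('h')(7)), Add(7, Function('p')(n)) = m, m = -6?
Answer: Rational(908, 194007) ≈ 0.0046802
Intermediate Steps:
Function('h')(S) = Add(9, Mul(2, Pow(S, 2))) (Function('h')(S) = Add(Add(Pow(S, 2), Pow(S, 2)), 9) = Add(Mul(2, Pow(S, 2)), 9) = Add(9, Mul(2, Pow(S, 2))))
Function('p')(n) = -13 (Function('p')(n) = Add(-7, -6) = -13)
Y = Rational(-94, 3) (Y = Mul(Rational(-1, 3), Add(-13, Add(9, Mul(2, Pow(7, 2))))) = Mul(Rational(-1, 3), Add(-13, Add(9, Mul(2, 49)))) = Mul(Rational(-1, 3), Add(-13, Add(9, 98))) = Mul(Rational(-1, 3), Add(-13, 107)) = Mul(Rational(-1, 3), 94) = Rational(-94, 3) ≈ -31.333)
Mul(Add(Mul(-8, Y), Add(18, 34)), Pow(64669, -1)) = Mul(Add(Mul(-8, Rational(-94, 3)), Add(18, 34)), Pow(64669, -1)) = Mul(Add(Rational(752, 3), 52), Rational(1, 64669)) = Mul(Rational(908, 3), Rational(1, 64669)) = Rational(908, 194007)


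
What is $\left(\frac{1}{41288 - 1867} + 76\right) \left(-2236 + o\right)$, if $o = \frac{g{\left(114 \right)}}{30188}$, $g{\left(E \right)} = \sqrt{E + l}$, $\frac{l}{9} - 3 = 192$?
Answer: $- \frac{6699049292}{39421} + \frac{2995997 \sqrt{1869}}{1190041148} \approx -1.6994 \cdot 10^{5}$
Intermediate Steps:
$l = 1755$ ($l = 27 + 9 \cdot 192 = 27 + 1728 = 1755$)
$g{\left(E \right)} = \sqrt{1755 + E}$ ($g{\left(E \right)} = \sqrt{E + 1755} = \sqrt{1755 + E}$)
$o = \frac{\sqrt{1869}}{30188}$ ($o = \frac{\sqrt{1755 + 114}}{30188} = \sqrt{1869} \cdot \frac{1}{30188} = \frac{\sqrt{1869}}{30188} \approx 0.0014321$)
$\left(\frac{1}{41288 - 1867} + 76\right) \left(-2236 + o\right) = \left(\frac{1}{41288 - 1867} + 76\right) \left(-2236 + \frac{\sqrt{1869}}{30188}\right) = \left(\frac{1}{39421} + 76\right) \left(-2236 + \frac{\sqrt{1869}}{30188}\right) = \frac{2995997 \left(-2236 + \frac{\sqrt{1869}}{30188}\right)}{39421} = - \frac{6699049292}{39421} + \frac{2995997 \sqrt{1869}}{1190041148}$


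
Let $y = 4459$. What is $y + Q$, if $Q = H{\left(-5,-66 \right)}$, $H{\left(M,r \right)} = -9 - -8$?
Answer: $4458$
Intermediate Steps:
$H{\left(M,r \right)} = -1$ ($H{\left(M,r \right)} = -9 + 8 = -1$)
$Q = -1$
$y + Q = 4459 - 1 = 4458$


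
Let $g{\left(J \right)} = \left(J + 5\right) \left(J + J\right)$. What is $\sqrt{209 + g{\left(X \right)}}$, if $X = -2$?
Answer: $\sqrt{197} \approx 14.036$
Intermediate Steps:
$g{\left(J \right)} = 2 J \left(5 + J\right)$ ($g{\left(J \right)} = \left(5 + J\right) 2 J = 2 J \left(5 + J\right)$)
$\sqrt{209 + g{\left(X \right)}} = \sqrt{209 + 2 \left(-2\right) \left(5 - 2\right)} = \sqrt{209 + 2 \left(-2\right) 3} = \sqrt{209 - 12} = \sqrt{197}$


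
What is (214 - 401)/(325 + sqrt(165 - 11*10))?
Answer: -715/1242 + 11*sqrt(55)/6210 ≈ -0.56255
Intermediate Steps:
(214 - 401)/(325 + sqrt(165 - 11*10)) = -187/(325 + sqrt(165 - 110)) = -187/(325 + sqrt(55))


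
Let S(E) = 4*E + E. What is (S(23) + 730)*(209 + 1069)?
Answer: 1079910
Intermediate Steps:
S(E) = 5*E
(S(23) + 730)*(209 + 1069) = (5*23 + 730)*(209 + 1069) = (115 + 730)*1278 = 845*1278 = 1079910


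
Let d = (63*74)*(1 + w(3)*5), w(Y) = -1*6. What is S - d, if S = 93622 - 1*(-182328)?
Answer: 411148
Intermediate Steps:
w(Y) = -6
S = 275950 (S = 93622 + 182328 = 275950)
d = -135198 (d = (63*74)*(1 - 6*5) = 4662*(1 - 30) = 4662*(-29) = -135198)
S - d = 275950 - 1*(-135198) = 275950 + 135198 = 411148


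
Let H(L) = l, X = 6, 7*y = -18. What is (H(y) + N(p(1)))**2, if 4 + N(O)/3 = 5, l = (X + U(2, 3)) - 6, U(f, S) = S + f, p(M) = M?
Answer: 64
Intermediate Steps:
y = -18/7 (y = (1/7)*(-18) = -18/7 ≈ -2.5714)
l = 5 (l = (6 + (3 + 2)) - 6 = (6 + 5) - 6 = 11 - 6 = 5)
N(O) = 3 (N(O) = -12 + 3*5 = -12 + 15 = 3)
H(L) = 5
(H(y) + N(p(1)))**2 = (5 + 3)**2 = 8**2 = 64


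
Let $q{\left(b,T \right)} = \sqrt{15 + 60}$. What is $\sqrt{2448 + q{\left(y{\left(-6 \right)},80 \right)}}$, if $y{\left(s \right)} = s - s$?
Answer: $\sqrt{2448 + 5 \sqrt{3}} \approx 49.565$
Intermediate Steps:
$y{\left(s \right)} = 0$
$q{\left(b,T \right)} = 5 \sqrt{3}$ ($q{\left(b,T \right)} = \sqrt{75} = 5 \sqrt{3}$)
$\sqrt{2448 + q{\left(y{\left(-6 \right)},80 \right)}} = \sqrt{2448 + 5 \sqrt{3}}$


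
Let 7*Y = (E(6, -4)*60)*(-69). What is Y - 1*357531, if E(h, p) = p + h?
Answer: -2510997/7 ≈ -3.5871e+5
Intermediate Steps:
E(h, p) = h + p
Y = -8280/7 (Y = (((6 - 4)*60)*(-69))/7 = ((2*60)*(-69))/7 = (120*(-69))/7 = (1/7)*(-8280) = -8280/7 ≈ -1182.9)
Y - 1*357531 = -8280/7 - 1*357531 = -8280/7 - 357531 = -2510997/7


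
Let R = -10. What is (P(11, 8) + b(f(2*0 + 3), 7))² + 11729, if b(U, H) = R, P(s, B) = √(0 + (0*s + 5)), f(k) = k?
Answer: 11834 - 20*√5 ≈ 11789.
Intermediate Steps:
P(s, B) = √5 (P(s, B) = √(0 + (0 + 5)) = √(0 + 5) = √5)
b(U, H) = -10
(P(11, 8) + b(f(2*0 + 3), 7))² + 11729 = (√5 - 10)² + 11729 = (-10 + √5)² + 11729 = 11729 + (-10 + √5)²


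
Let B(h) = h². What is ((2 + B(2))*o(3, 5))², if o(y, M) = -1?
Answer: 36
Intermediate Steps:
((2 + B(2))*o(3, 5))² = ((2 + 2²)*(-1))² = ((2 + 4)*(-1))² = (6*(-1))² = (-6)² = 36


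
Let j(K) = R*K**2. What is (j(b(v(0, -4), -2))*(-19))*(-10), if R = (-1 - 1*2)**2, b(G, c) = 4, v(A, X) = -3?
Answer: 27360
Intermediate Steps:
R = 9 (R = (-1 - 2)**2 = (-3)**2 = 9)
j(K) = 9*K**2
(j(b(v(0, -4), -2))*(-19))*(-10) = ((9*4**2)*(-19))*(-10) = ((9*16)*(-19))*(-10) = (144*(-19))*(-10) = -2736*(-10) = 27360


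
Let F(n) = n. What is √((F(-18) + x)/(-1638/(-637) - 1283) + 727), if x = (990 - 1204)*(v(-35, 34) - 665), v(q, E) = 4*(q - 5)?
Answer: √47328019051/8963 ≈ 24.272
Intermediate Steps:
v(q, E) = -20 + 4*q (v(q, E) = 4*(-5 + q) = -20 + 4*q)
x = 176550 (x = (990 - 1204)*((-20 + 4*(-35)) - 665) = -214*((-20 - 140) - 665) = -214*(-160 - 665) = -214*(-825) = 176550)
√((F(-18) + x)/(-1638/(-637) - 1283) + 727) = √((-18 + 176550)/(-1638/(-637) - 1283) + 727) = √(176532/(-1638*(-1/637) - 1283) + 727) = √(176532/(18/7 - 1283) + 727) = √(176532/(-8963/7) + 727) = √(176532*(-7/8963) + 727) = √(-1235724/8963 + 727) = √(5280377/8963) = √47328019051/8963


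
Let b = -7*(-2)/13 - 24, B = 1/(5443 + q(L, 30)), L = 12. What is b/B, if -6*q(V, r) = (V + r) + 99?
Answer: -1615011/13 ≈ -1.2423e+5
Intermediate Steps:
q(V, r) = -33/2 - V/6 - r/6 (q(V, r) = -((V + r) + 99)/6 = -(99 + V + r)/6 = -33/2 - V/6 - r/6)
B = 2/10839 (B = 1/(5443 + (-33/2 - ⅙*12 - ⅙*30)) = 1/(5443 + (-33/2 - 2 - 5)) = 1/(5443 - 47/2) = 1/(10839/2) = 2/10839 ≈ 0.00018452)
b = -298/13 (b = -7*(-2)/13 - 24 = -7*(-2/13) - 24 = 14/13 - 24 = -298/13 ≈ -22.923)
b/B = -298/(13*2/10839) = -298/13*10839/2 = -1615011/13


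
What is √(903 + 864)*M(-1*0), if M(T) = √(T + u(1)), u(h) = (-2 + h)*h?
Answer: I*√1767 ≈ 42.036*I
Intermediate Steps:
u(h) = h*(-2 + h)
M(T) = √(-1 + T) (M(T) = √(T + 1*(-2 + 1)) = √(T + 1*(-1)) = √(T - 1) = √(-1 + T))
√(903 + 864)*M(-1*0) = √(903 + 864)*√(-1 - 1*0) = √1767*√(-1 + 0) = √1767*√(-1) = √1767*I = I*√1767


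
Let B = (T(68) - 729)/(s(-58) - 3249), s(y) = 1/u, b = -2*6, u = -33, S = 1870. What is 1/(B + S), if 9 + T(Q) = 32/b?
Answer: 53609/100261051 ≈ 0.00053469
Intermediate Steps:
b = -12
s(y) = -1/33 (s(y) = 1/(-33) = -1/33)
T(Q) = -35/3 (T(Q) = -9 + 32/(-12) = -9 + 32*(-1/12) = -9 - 8/3 = -35/3)
B = 12221/53609 (B = (-35/3 - 729)/(-1/33 - 3249) = -2222/(3*(-107218/33)) = -2222/3*(-33/107218) = 12221/53609 ≈ 0.22797)
1/(B + S) = 1/(12221/53609 + 1870) = 1/(100261051/53609) = 53609/100261051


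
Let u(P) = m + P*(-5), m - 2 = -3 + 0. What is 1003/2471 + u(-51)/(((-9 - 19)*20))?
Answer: -673/14120 ≈ -0.047663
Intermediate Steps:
m = -1 (m = 2 + (-3 + 0) = 2 - 3 = -1)
u(P) = -1 - 5*P (u(P) = -1 + P*(-5) = -1 - 5*P)
1003/2471 + u(-51)/(((-9 - 19)*20)) = 1003/2471 + (-1 - 5*(-51))/(((-9 - 19)*20)) = 1003*(1/2471) + (-1 + 255)/((-28*20)) = 1003/2471 + 254/(-560) = 1003/2471 + 254*(-1/560) = 1003/2471 - 127/280 = -673/14120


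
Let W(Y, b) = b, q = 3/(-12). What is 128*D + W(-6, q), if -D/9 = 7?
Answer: -32257/4 ≈ -8064.3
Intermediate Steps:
D = -63 (D = -9*7 = -63)
q = -¼ (q = 3*(-1/12) = -¼ ≈ -0.25000)
128*D + W(-6, q) = 128*(-63) - ¼ = -8064 - ¼ = -32257/4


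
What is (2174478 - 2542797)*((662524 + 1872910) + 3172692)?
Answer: -2102411260194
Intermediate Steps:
(2174478 - 2542797)*((662524 + 1872910) + 3172692) = -368319*(2535434 + 3172692) = -368319*5708126 = -2102411260194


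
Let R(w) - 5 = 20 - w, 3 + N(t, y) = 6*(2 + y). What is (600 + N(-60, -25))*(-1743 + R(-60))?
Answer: -761022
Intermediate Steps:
N(t, y) = 9 + 6*y (N(t, y) = -3 + 6*(2 + y) = -3 + (12 + 6*y) = 9 + 6*y)
R(w) = 25 - w (R(w) = 5 + (20 - w) = 25 - w)
(600 + N(-60, -25))*(-1743 + R(-60)) = (600 + (9 + 6*(-25)))*(-1743 + (25 - 1*(-60))) = (600 + (9 - 150))*(-1743 + (25 + 60)) = (600 - 141)*(-1743 + 85) = 459*(-1658) = -761022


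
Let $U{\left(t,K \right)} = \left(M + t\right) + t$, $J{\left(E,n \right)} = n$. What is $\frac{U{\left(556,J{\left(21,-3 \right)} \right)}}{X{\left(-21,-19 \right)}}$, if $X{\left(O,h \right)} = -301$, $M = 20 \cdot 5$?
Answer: $- \frac{1212}{301} \approx -4.0266$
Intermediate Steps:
$M = 100$
$U{\left(t,K \right)} = 100 + 2 t$ ($U{\left(t,K \right)} = \left(100 + t\right) + t = 100 + 2 t$)
$\frac{U{\left(556,J{\left(21,-3 \right)} \right)}}{X{\left(-21,-19 \right)}} = \frac{100 + 2 \cdot 556}{-301} = \left(100 + 1112\right) \left(- \frac{1}{301}\right) = 1212 \left(- \frac{1}{301}\right) = - \frac{1212}{301}$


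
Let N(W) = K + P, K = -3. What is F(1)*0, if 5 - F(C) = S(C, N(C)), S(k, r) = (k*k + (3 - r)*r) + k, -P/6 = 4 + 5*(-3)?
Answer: 0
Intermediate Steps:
P = 66 (P = -6*(4 + 5*(-3)) = -6*(4 - 15) = -6*(-11) = 66)
N(W) = 63 (N(W) = -3 + 66 = 63)
S(k, r) = k + k**2 + r*(3 - r) (S(k, r) = (k**2 + r*(3 - r)) + k = k + k**2 + r*(3 - r))
F(C) = 3785 - C - C**2 (F(C) = 5 - (C + C**2 - 1*63**2 + 3*63) = 5 - (C + C**2 - 1*3969 + 189) = 5 - (C + C**2 - 3969 + 189) = 5 - (-3780 + C + C**2) = 5 + (3780 - C - C**2) = 3785 - C - C**2)
F(1)*0 = (3785 - 1*1 - 1*1**2)*0 = (3785 - 1 - 1*1)*0 = (3785 - 1 - 1)*0 = 3783*0 = 0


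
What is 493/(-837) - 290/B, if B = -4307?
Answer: -1880621/3604959 ≈ -0.52168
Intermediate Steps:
493/(-837) - 290/B = 493/(-837) - 290/(-4307) = 493*(-1/837) - 290*(-1/4307) = -493/837 + 290/4307 = -1880621/3604959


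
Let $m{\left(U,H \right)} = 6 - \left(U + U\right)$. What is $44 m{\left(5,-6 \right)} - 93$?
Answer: $-269$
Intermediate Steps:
$m{\left(U,H \right)} = 6 - 2 U$
$44 m{\left(5,-6 \right)} - 93 = 44 \left(6 - 10\right) - 93 = 44 \left(-4\right) - 93 = -176 - 93 = -269$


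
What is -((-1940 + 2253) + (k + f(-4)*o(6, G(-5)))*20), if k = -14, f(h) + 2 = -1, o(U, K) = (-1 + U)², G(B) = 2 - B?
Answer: 1467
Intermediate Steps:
f(h) = -3 (f(h) = -2 - 1 = -3)
-((-1940 + 2253) + (k + f(-4)*o(6, G(-5)))*20) = -((-1940 + 2253) + (-14 - 3*(-1 + 6)²)*20) = -(313 + (-14 - 3*5²)*20) = -(313 + (-14 - 3*25)*20) = -(313 + (-14 - 75)*20) = -(313 - 89*20) = -(313 - 1780) = -1*(-1467) = 1467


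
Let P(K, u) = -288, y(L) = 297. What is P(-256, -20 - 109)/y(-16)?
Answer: -32/33 ≈ -0.96970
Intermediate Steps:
P(-256, -20 - 109)/y(-16) = -288/297 = -288*1/297 = -32/33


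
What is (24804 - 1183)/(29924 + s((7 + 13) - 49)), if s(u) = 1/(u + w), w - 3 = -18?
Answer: 1039324/1316655 ≈ 0.78937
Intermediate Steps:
w = -15 (w = 3 - 18 = -15)
s(u) = 1/(-15 + u) (s(u) = 1/(u - 15) = 1/(-15 + u))
(24804 - 1183)/(29924 + s((7 + 13) - 49)) = (24804 - 1183)/(29924 + 1/(-15 + ((7 + 13) - 49))) = 23621/(29924 + 1/(-15 + (20 - 49))) = 23621/(29924 + 1/(-15 - 29)) = 23621/(29924 + 1/(-44)) = 23621/(29924 - 1/44) = 23621/(1316655/44) = 23621*(44/1316655) = 1039324/1316655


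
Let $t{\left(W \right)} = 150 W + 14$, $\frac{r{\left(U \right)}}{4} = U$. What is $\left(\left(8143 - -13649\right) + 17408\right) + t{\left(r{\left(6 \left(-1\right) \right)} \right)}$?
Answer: $35614$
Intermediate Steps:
$r{\left(U \right)} = 4 U$
$t{\left(W \right)} = 14 + 150 W$
$\left(\left(8143 - -13649\right) + 17408\right) + t{\left(r{\left(6 \left(-1\right) \right)} \right)} = \left(\left(8143 - -13649\right) + 17408\right) + \left(14 + 150 \cdot 4 \cdot 6 \left(-1\right)\right) = \left(\left(8143 + 13649\right) + 17408\right) + \left(14 + 150 \cdot 4 \left(-6\right)\right) = \left(21792 + 17408\right) + \left(14 + 150 \left(-24\right)\right) = 39200 + \left(14 - 3600\right) = 39200 - 3586 = 35614$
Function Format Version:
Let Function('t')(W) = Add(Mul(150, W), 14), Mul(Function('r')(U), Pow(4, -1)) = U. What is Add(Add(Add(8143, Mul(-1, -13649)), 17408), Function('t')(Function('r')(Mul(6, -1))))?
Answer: 35614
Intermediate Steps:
Function('r')(U) = Mul(4, U)
Function('t')(W) = Add(14, Mul(150, W))
Add(Add(Add(8143, Mul(-1, -13649)), 17408), Function('t')(Function('r')(Mul(6, -1)))) = Add(Add(Add(8143, Mul(-1, -13649)), 17408), Add(14, Mul(150, Mul(4, Mul(6, -1))))) = Add(Add(Add(8143, 13649), 17408), Add(14, Mul(150, Mul(4, -6)))) = Add(Add(21792, 17408), Add(14, Mul(150, -24))) = Add(39200, Add(14, -3600)) = Add(39200, -3586) = 35614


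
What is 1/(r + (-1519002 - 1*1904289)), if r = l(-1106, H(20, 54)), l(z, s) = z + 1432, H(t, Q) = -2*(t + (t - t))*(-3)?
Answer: -1/3422965 ≈ -2.9214e-7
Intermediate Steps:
H(t, Q) = 6*t (H(t, Q) = -2*(t + 0)*(-3) = -2*t*(-3) = -(-6)*t = 6*t)
l(z, s) = 1432 + z
r = 326 (r = 1432 - 1106 = 326)
1/(r + (-1519002 - 1*1904289)) = 1/(326 + (-1519002 - 1*1904289)) = 1/(326 + (-1519002 - 1904289)) = 1/(326 - 3423291) = 1/(-3422965) = -1/3422965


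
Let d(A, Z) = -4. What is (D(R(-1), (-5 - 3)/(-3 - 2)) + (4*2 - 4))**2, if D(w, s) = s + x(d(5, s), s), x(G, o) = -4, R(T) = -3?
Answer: 64/25 ≈ 2.5600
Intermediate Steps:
D(w, s) = -4 + s (D(w, s) = s - 4 = -4 + s)
(D(R(-1), (-5 - 3)/(-3 - 2)) + (4*2 - 4))**2 = ((-4 + (-5 - 3)/(-3 - 2)) + (4*2 - 4))**2 = ((-4 - 8/(-5)) + (8 - 4))**2 = ((-4 - 8*(-1/5)) + 4)**2 = ((-4 + 8/5) + 4)**2 = (-12/5 + 4)**2 = (8/5)**2 = 64/25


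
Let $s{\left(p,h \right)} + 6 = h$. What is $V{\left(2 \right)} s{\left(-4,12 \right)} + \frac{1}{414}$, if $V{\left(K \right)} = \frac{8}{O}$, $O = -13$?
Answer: $- \frac{19859}{5382} \approx -3.6899$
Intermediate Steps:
$s{\left(p,h \right)} = -6 + h$
$V{\left(K \right)} = - \frac{8}{13}$ ($V{\left(K \right)} = \frac{8}{-13} = 8 \left(- \frac{1}{13}\right) = - \frac{8}{13}$)
$V{\left(2 \right)} s{\left(-4,12 \right)} + \frac{1}{414} = - \frac{8 \left(-6 + 12\right)}{13} + \frac{1}{414} = \left(- \frac{8}{13}\right) 6 + \frac{1}{414} = - \frac{48}{13} + \frac{1}{414} = - \frac{19859}{5382}$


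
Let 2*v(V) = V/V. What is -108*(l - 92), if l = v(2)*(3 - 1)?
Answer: 9828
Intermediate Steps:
v(V) = 1/2 (v(V) = (V/V)/2 = (1/2)*1 = 1/2)
l = 1 (l = (3 - 1)/2 = (1/2)*2 = 1)
-108*(l - 92) = -108*(1 - 92) = -108*(-91) = 9828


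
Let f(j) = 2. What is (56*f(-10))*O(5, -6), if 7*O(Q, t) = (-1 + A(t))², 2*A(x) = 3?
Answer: 4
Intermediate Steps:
A(x) = 3/2 (A(x) = (½)*3 = 3/2)
O(Q, t) = 1/28 (O(Q, t) = (-1 + 3/2)²/7 = (½)²/7 = (⅐)*(¼) = 1/28)
(56*f(-10))*O(5, -6) = (56*2)*(1/28) = 112*(1/28) = 4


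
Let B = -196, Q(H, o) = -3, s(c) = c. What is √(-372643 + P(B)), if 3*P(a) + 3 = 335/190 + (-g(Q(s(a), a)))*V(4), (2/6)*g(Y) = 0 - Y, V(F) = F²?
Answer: I*√4843497594/114 ≈ 610.48*I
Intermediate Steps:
g(Y) = -3*Y (g(Y) = 3*(0 - Y) = 3*(-Y) = -3*Y)
P(a) = -5519/114 (P(a) = -1 + (335/190 - (-3)*(-3)*4²)/3 = -1 + (335*(1/190) - 1*9*16)/3 = -1 + (67/38 - 9*16)/3 = -1 + (67/38 - 144)/3 = -1 + (⅓)*(-5405/38) = -1 - 5405/114 = -5519/114)
√(-372643 + P(B)) = √(-372643 - 5519/114) = √(-42486821/114) = I*√4843497594/114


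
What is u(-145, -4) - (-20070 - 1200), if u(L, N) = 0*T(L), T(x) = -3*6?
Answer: 21270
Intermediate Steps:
T(x) = -18
u(L, N) = 0 (u(L, N) = 0*(-18) = 0)
u(-145, -4) - (-20070 - 1200) = 0 - (-20070 - 1200) = 0 - 1*(-21270) = 0 + 21270 = 21270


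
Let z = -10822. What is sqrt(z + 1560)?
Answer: I*sqrt(9262) ≈ 96.239*I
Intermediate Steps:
sqrt(z + 1560) = sqrt(-10822 + 1560) = sqrt(-9262) = I*sqrt(9262)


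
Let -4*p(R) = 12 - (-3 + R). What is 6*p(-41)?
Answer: -84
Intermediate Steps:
p(R) = -15/4 + R/4 (p(R) = -(12 - (-3 + R))/4 = -(12 + (3 - R))/4 = -(15 - R)/4 = -15/4 + R/4)
6*p(-41) = 6*(-15/4 + (¼)*(-41)) = 6*(-15/4 - 41/4) = 6*(-14) = -84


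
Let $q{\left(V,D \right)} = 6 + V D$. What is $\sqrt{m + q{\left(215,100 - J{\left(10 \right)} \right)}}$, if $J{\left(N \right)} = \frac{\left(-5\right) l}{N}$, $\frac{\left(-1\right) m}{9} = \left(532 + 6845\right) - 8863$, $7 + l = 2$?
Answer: $\frac{\sqrt{137370}}{2} \approx 185.32$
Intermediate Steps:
$l = -5$ ($l = -7 + 2 = -5$)
$m = 13374$ ($m = - 9 \left(\left(532 + 6845\right) - 8863\right) = - 9 \left(7377 - 8863\right) = \left(-9\right) \left(-1486\right) = 13374$)
$J{\left(N \right)} = \frac{25}{N}$ ($J{\left(N \right)} = \frac{\left(-5\right) \left(-5\right)}{N} = \frac{25}{N}$)
$q{\left(V,D \right)} = 6 + D V$
$\sqrt{m + q{\left(215,100 - J{\left(10 \right)} \right)}} = \sqrt{13374 + \left(6 + \left(100 - \frac{25}{10}\right) 215\right)} = \sqrt{13374 + \left(6 + \left(100 - 25 \cdot \frac{1}{10}\right) 215\right)} = \sqrt{13374 + \left(6 + \left(100 - \frac{5}{2}\right) 215\right)} = \sqrt{13374 + \left(6 + \frac{195}{2} \cdot 215\right)} = \sqrt{13374 + \left(6 + \frac{41925}{2}\right)} = \sqrt{13374 + \frac{41937}{2}} = \sqrt{\frac{68685}{2}} = \frac{\sqrt{137370}}{2}$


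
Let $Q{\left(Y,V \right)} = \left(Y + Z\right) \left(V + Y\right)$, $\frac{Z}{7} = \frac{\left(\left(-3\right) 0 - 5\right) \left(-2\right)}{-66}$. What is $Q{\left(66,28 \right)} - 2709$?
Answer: $\frac{112045}{33} \approx 3395.3$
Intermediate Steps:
$Z = - \frac{35}{33}$ ($Z = 7 \frac{\left(\left(-3\right) 0 - 5\right) \left(-2\right)}{-66} = 7 \left(0 - 5\right) \left(-2\right) \left(- \frac{1}{66}\right) = 7 \left(-5\right) \left(-2\right) \left(- \frac{1}{66}\right) = 7 \cdot 10 \left(- \frac{1}{66}\right) = 7 \left(- \frac{5}{33}\right) = - \frac{35}{33} \approx -1.0606$)
$Q{\left(Y,V \right)} = \left(- \frac{35}{33} + Y\right) \left(V + Y\right)$ ($Q{\left(Y,V \right)} = \left(Y - \frac{35}{33}\right) \left(V + Y\right) = \left(- \frac{35}{33} + Y\right) \left(V + Y\right)$)
$Q{\left(66,28 \right)} - 2709 = \left(66^{2} - \frac{980}{33} - 70 + 28 \cdot 66\right) - 2709 = \left(4356 - \frac{980}{33} - 70 + 1848\right) - 2709 = \frac{201442}{33} - 2709 = \frac{112045}{33}$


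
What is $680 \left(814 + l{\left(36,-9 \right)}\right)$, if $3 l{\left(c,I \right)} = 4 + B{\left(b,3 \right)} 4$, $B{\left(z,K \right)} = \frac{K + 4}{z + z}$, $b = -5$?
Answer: $553792$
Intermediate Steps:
$B{\left(z,K \right)} = \frac{4 + K}{2 z}$
$l{\left(c,I \right)} = \frac{2}{5}$ ($l{\left(c,I \right)} = \frac{4 + \frac{4 + 3}{2 \left(-5\right)} 4}{3} = \frac{4 + \frac{1}{2} \left(- \frac{1}{5}\right) 7 \cdot 4}{3} = \frac{4 - \frac{14}{5}}{3} = \frac{1}{3} \cdot \frac{6}{5} = \frac{2}{5}$)
$680 \left(814 + l{\left(36,-9 \right)}\right) = 680 \left(814 + \frac{2}{5}\right) = 680 \cdot \frac{4072}{5} = 553792$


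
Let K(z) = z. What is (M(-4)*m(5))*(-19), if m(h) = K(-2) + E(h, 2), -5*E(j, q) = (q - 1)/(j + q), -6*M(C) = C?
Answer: 2698/105 ≈ 25.695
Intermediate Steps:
M(C) = -C/6
E(j, q) = -(-1 + q)/(5*(j + q)) (E(j, q) = -(q - 1)/(5*(j + q)) = -(-1 + q)/(5*(j + q)))
m(h) = -2 - 1/(5*(2 + h)) (m(h) = -2 + (1 - 1*2)/(5*(h + 2)) = -2 + (1 - 2)/(5*(2 + h)) = -2 + (⅕)*(-1)/(2 + h) = -2 - 1/(5*(2 + h)))
(M(-4)*m(5))*(-19) = ((-⅙*(-4))*((-21 - 10*5)/(5*(2 + 5))))*(-19) = (2*((⅕)*(-21 - 50)/7)/3)*(-19) = (2*((⅕)*(⅐)*(-71))/3)*(-19) = ((⅔)*(-71/35))*(-19) = -142/105*(-19) = 2698/105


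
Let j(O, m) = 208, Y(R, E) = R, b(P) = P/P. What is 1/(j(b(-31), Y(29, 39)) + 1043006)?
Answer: 1/1043214 ≈ 9.5858e-7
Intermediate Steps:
b(P) = 1
1/(j(b(-31), Y(29, 39)) + 1043006) = 1/(208 + 1043006) = 1/1043214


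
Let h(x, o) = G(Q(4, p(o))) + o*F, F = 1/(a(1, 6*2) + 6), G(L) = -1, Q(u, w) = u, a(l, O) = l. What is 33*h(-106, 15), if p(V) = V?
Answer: 264/7 ≈ 37.714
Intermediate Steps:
F = ⅐ (F = 1/(1 + 6) = 1/7 = ⅐ ≈ 0.14286)
h(x, o) = -1 + o/7 (h(x, o) = -1 + o*(⅐) = -1 + o/7)
33*h(-106, 15) = 33*(-1 + (⅐)*15) = 33*(-1 + 15/7) = 33*(8/7) = 264/7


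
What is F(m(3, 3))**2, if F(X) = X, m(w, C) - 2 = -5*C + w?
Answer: 100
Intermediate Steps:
m(w, C) = 2 + w - 5*C (m(w, C) = 2 + (-5*C + w) = 2 + (w - 5*C) = 2 + w - 5*C)
F(m(3, 3))**2 = (2 + 3 - 5*3)**2 = (2 + 3 - 15)**2 = (-10)**2 = 100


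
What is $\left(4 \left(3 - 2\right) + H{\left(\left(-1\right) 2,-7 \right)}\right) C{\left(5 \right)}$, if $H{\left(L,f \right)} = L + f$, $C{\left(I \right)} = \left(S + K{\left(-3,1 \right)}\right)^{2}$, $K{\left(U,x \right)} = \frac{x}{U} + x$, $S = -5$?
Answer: $- \frac{845}{9} \approx -93.889$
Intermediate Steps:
$K{\left(U,x \right)} = x + \frac{x}{U}$
$C{\left(I \right)} = \frac{169}{9}$ ($C{\left(I \right)} = \left(-5 + \left(1 + 1 \frac{1}{-3}\right)\right)^{2} = \left(-5 + \left(1 + 1 \left(- \frac{1}{3}\right)\right)\right)^{2} = \left(-5 + \left(1 - \frac{1}{3}\right)\right)^{2} = \left(-5 + \frac{2}{3}\right)^{2} = \left(- \frac{13}{3}\right)^{2} = \frac{169}{9}$)
$\left(4 \left(3 - 2\right) + H{\left(\left(-1\right) 2,-7 \right)}\right) C{\left(5 \right)} = \left(4 \left(3 - 2\right) - 9\right) \frac{169}{9} = \left(4 \cdot 1 - 9\right) \frac{169}{9} = \left(4 - 9\right) \frac{169}{9} = \left(-5\right) \frac{169}{9} = - \frac{845}{9}$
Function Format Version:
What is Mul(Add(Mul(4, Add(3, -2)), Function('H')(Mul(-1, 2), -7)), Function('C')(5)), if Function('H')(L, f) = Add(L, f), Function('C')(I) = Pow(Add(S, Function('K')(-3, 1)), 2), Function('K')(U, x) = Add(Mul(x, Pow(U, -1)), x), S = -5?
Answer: Rational(-845, 9) ≈ -93.889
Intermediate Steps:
Function('K')(U, x) = Add(x, Mul(x, Pow(U, -1)))
Function('C')(I) = Rational(169, 9) (Function('C')(I) = Pow(Add(-5, Add(1, Mul(1, Pow(-3, -1)))), 2) = Pow(Add(-5, Add(1, Mul(1, Rational(-1, 3)))), 2) = Pow(Add(-5, Add(1, Rational(-1, 3))), 2) = Pow(Add(-5, Rational(2, 3)), 2) = Pow(Rational(-13, 3), 2) = Rational(169, 9))
Mul(Add(Mul(4, Add(3, -2)), Function('H')(Mul(-1, 2), -7)), Function('C')(5)) = Mul(Add(Mul(4, Add(3, -2)), Add(Mul(-1, 2), -7)), Rational(169, 9)) = Mul(Add(Mul(4, 1), Add(-2, -7)), Rational(169, 9)) = Mul(Add(4, -9), Rational(169, 9)) = Mul(-5, Rational(169, 9)) = Rational(-845, 9)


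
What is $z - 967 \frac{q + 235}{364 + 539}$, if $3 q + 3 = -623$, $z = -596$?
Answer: $- \frac{1690957}{2709} \approx -624.2$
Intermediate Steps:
$q = - \frac{626}{3}$ ($q = -1 + \frac{1}{3} \left(-623\right) = -1 - \frac{623}{3} = - \frac{626}{3} \approx -208.67$)
$z - 967 \frac{q + 235}{364 + 539} = -596 - 967 \frac{- \frac{626}{3} + 235}{364 + 539} = -596 - 967 \frac{79}{3 \cdot 903} = -596 - 967 \cdot \frac{79}{3} \cdot \frac{1}{903} = -596 - \frac{76393}{2709} = - \frac{1690957}{2709}$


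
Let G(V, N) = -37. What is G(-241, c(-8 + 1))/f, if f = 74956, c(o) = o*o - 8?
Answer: -37/74956 ≈ -0.00049362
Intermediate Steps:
c(o) = -8 + o**2 (c(o) = o**2 - 8 = -8 + o**2)
G(-241, c(-8 + 1))/f = -37/74956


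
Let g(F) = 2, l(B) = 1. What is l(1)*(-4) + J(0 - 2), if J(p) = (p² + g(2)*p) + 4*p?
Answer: -12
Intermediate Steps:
J(p) = p² + 6*p (J(p) = (p² + 2*p) + 4*p = p² + 6*p)
l(1)*(-4) + J(0 - 2) = 1*(-4) + (0 - 2)*(6 + (0 - 2)) = -4 - 2*(6 - 2) = -4 - 2*4 = -4 - 8 = -12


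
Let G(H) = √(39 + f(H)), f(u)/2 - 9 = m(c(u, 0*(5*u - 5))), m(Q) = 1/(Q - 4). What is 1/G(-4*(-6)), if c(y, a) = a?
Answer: √226/113 ≈ 0.13304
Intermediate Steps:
m(Q) = 1/(-4 + Q)
f(u) = 35/2 (f(u) = 18 + 2/(-4 + 0*(5*u - 5)) = 18 + 2/(-4 + 0*(-5 + 5*u)) = 18 + 2/(-4 + 0) = 18 + 2/(-4) = 18 + 2*(-¼) = 18 - ½ = 35/2)
G(H) = √226/2 (G(H) = √(39 + 35/2) = √(113/2) = √226/2)
1/G(-4*(-6)) = 1/(√226/2) = √226/113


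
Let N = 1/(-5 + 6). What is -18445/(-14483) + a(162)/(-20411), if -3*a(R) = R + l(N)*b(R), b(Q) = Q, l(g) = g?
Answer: 54006437/42230359 ≈ 1.2789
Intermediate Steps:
N = 1 (N = 1/1 = 1)
a(R) = -2*R/3 (a(R) = -(R + 1*R)/3 = -(R + R)/3 = -2*R/3)
-18445/(-14483) + a(162)/(-20411) = -18445/(-14483) - 2/3*162/(-20411) = -18445*(-1/14483) - 108*(-1/20411) = 2635/2069 + 108/20411 = 54006437/42230359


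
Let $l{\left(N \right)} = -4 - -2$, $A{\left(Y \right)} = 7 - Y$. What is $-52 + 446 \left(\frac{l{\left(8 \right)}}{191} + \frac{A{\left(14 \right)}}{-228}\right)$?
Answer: $- \frac{935785}{21774} \approx -42.977$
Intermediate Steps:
$l{\left(N \right)} = -2$ ($l{\left(N \right)} = -4 + 2 = -2$)
$-52 + 446 \left(\frac{l{\left(8 \right)}}{191} + \frac{A{\left(14 \right)}}{-228}\right) = -52 + 446 \left(- \frac{2}{191} + \frac{7 - 14}{-228}\right) = -52 + 446 \left(\left(-2\right) \frac{1}{191} + \left(7 - 14\right) \left(- \frac{1}{228}\right)\right) = -52 + 446 \left(- \frac{2}{191} - - \frac{7}{228}\right) = -52 + 446 \left(- \frac{2}{191} + \frac{7}{228}\right) = -52 + 446 \cdot \frac{881}{43548} = -52 + \frac{196463}{21774} = - \frac{935785}{21774}$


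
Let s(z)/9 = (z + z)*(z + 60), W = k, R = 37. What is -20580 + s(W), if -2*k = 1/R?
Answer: -56387991/2738 ≈ -20595.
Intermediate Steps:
k = -1/74 (k = -1/2/37 = -1/2*1/37 = -1/74 ≈ -0.013514)
W = -1/74 ≈ -0.013514
s(z) = 18*z*(60 + z) (s(z) = 9*((z + z)*(z + 60)) = 9*((2*z)*(60 + z)) = 9*(2*z*(60 + z)) = 18*z*(60 + z))
-20580 + s(W) = -20580 + 18*(-1/74)*(60 - 1/74) = -20580 + 18*(-1/74)*(4439/74) = -20580 - 39951/2738 = -56387991/2738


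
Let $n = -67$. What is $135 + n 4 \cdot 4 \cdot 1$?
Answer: $-937$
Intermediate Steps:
$135 + n 4 \cdot 4 \cdot 1 = 135 - 67 \cdot 4 \cdot 4 \cdot 1 = 135 - 67 \cdot 16 \cdot 1 = 135 - 1072 = -937$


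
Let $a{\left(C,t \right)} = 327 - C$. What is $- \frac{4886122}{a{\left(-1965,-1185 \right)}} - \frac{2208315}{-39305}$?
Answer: $- \frac{18698756723}{9008706} \approx -2075.6$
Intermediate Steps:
$- \frac{4886122}{a{\left(-1965,-1185 \right)}} - \frac{2208315}{-39305} = - \frac{4886122}{327 - -1965} - \frac{2208315}{-39305} = - \frac{4886122}{327 + 1965} - - \frac{441663}{7861} = - \frac{4886122}{2292} + \frac{441663}{7861} = \left(-4886122\right) \frac{1}{2292} + \frac{441663}{7861} = - \frac{2443061}{1146} + \frac{441663}{7861} = - \frac{18698756723}{9008706}$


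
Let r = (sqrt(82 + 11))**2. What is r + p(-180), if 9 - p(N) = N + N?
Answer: 462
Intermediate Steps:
p(N) = 9 - 2*N (p(N) = 9 - (N + N) = 9 - 2*N)
r = 93 (r = (sqrt(93))**2 = 93)
r + p(-180) = 93 + (9 - 2*(-180)) = 93 + (9 + 360) = 93 + 369 = 462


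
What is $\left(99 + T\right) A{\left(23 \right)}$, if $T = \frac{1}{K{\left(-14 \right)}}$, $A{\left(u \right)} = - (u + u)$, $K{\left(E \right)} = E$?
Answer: $- \frac{31855}{7} \approx -4550.7$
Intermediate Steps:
$A{\left(u \right)} = - 2 u$
$T = - \frac{1}{14}$ ($T = \frac{1}{-14} = - \frac{1}{14} \approx -0.071429$)
$\left(99 + T\right) A{\left(23 \right)} = \left(99 - \frac{1}{14}\right) \left(\left(-2\right) 23\right) = \frac{1385}{14} \left(-46\right) = - \frac{31855}{7}$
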